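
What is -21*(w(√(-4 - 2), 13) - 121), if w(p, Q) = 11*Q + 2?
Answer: -504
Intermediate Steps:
w(p, Q) = 2 + 11*Q
-21*(w(√(-4 - 2), 13) - 121) = -21*((2 + 11*13) - 121) = -21*((2 + 143) - 121) = -21*(145 - 121) = -21*24 = -504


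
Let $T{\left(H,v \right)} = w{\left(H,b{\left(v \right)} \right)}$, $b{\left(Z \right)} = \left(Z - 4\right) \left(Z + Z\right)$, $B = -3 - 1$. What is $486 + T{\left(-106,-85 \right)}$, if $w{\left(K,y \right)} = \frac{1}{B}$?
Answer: $\frac{1943}{4} \approx 485.75$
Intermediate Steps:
$B = -4$
$b{\left(Z \right)} = 2 Z \left(-4 + Z\right)$ ($b{\left(Z \right)} = \left(-4 + Z\right) 2 Z = 2 Z \left(-4 + Z\right)$)
$w{\left(K,y \right)} = - \frac{1}{4}$ ($w{\left(K,y \right)} = \frac{1}{-4} = - \frac{1}{4}$)
$T{\left(H,v \right)} = - \frac{1}{4}$
$486 + T{\left(-106,-85 \right)} = 486 - \frac{1}{4} = \frac{1943}{4}$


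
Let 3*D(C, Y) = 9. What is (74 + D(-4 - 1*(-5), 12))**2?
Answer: 5929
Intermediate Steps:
D(C, Y) = 3 (D(C, Y) = (1/3)*9 = 3)
(74 + D(-4 - 1*(-5), 12))**2 = (74 + 3)**2 = 77**2 = 5929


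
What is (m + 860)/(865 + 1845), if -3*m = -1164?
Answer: 624/1355 ≈ 0.46052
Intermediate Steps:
m = 388 (m = -1/3*(-1164) = 388)
(m + 860)/(865 + 1845) = (388 + 860)/(865 + 1845) = 1248/2710 = 1248*(1/2710) = 624/1355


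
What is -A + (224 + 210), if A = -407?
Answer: 841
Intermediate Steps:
-A + (224 + 210) = -1*(-407) + (224 + 210) = 407 + 434 = 841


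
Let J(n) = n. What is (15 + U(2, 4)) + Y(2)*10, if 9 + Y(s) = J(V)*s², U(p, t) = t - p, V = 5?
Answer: 127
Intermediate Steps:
Y(s) = -9 + 5*s²
(15 + U(2, 4)) + Y(2)*10 = (15 + (4 - 1*2)) + (-9 + 5*2²)*10 = (15 + (4 - 2)) + (-9 + 5*4)*10 = (15 + 2) + (-9 + 20)*10 = 17 + 11*10 = 17 + 110 = 127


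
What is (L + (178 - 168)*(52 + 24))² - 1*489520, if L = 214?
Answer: 459156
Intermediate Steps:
(L + (178 - 168)*(52 + 24))² - 1*489520 = (214 + (178 - 168)*(52 + 24))² - 1*489520 = (214 + 10*76)² - 489520 = (214 + 760)² - 489520 = 974² - 489520 = 948676 - 489520 = 459156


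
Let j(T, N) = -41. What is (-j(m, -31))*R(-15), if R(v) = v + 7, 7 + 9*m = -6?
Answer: -328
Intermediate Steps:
m = -13/9 (m = -7/9 + (⅑)*(-6) = -7/9 - ⅔ = -13/9 ≈ -1.4444)
R(v) = 7 + v
(-j(m, -31))*R(-15) = (-1*(-41))*(7 - 15) = 41*(-8) = -328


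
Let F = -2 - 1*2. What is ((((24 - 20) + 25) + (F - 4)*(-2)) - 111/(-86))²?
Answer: 15848361/7396 ≈ 2142.8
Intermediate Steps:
F = -4 (F = -2 - 2 = -4)
((((24 - 20) + 25) + (F - 4)*(-2)) - 111/(-86))² = ((((24 - 20) + 25) + (-4 - 4)*(-2)) - 111/(-86))² = (((4 + 25) - 8*(-2)) - 111*(-1/86))² = ((29 + 16) + 111/86)² = (45 + 111/86)² = (3981/86)² = 15848361/7396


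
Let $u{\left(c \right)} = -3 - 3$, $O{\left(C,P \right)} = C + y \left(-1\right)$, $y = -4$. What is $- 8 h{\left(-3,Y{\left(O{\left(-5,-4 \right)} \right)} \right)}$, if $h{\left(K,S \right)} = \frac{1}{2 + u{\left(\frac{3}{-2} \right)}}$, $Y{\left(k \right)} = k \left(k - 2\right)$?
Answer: $2$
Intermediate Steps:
$O{\left(C,P \right)} = 4 + C$ ($O{\left(C,P \right)} = C - -4 = C + 4 = 4 + C$)
$u{\left(c \right)} = -6$ ($u{\left(c \right)} = -3 - 3 = -6$)
$Y{\left(k \right)} = k \left(-2 + k\right)$
$h{\left(K,S \right)} = - \frac{1}{4}$ ($h{\left(K,S \right)} = \frac{1}{2 - 6} = \frac{1}{-4} = - \frac{1}{4}$)
$- 8 h{\left(-3,Y{\left(O{\left(-5,-4 \right)} \right)} \right)} = \left(-8\right) \left(- \frac{1}{4}\right) = 2$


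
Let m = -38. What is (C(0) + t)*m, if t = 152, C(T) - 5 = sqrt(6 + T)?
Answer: -5966 - 38*sqrt(6) ≈ -6059.1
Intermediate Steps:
C(T) = 5 + sqrt(6 + T)
(C(0) + t)*m = ((5 + sqrt(6 + 0)) + 152)*(-38) = ((5 + sqrt(6)) + 152)*(-38) = (157 + sqrt(6))*(-38) = -5966 - 38*sqrt(6)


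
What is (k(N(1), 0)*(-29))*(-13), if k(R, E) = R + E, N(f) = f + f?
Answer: 754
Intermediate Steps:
N(f) = 2*f
k(R, E) = E + R
(k(N(1), 0)*(-29))*(-13) = ((0 + 2*1)*(-29))*(-13) = ((0 + 2)*(-29))*(-13) = (2*(-29))*(-13) = -58*(-13) = 754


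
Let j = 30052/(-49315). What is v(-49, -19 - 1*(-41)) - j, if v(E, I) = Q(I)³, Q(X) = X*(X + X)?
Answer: 44730639756132/49315 ≈ 9.0704e+8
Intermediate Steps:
Q(X) = 2*X² (Q(X) = X*(2*X) = 2*X²)
v(E, I) = 8*I⁶ (v(E, I) = (2*I²)³ = 8*I⁶)
j = -30052/49315 (j = 30052*(-1/49315) = -30052/49315 ≈ -0.60939)
v(-49, -19 - 1*(-41)) - j = 8*(-19 - 1*(-41))⁶ - 1*(-30052/49315) = 8*(-19 + 41)⁶ + 30052/49315 = 8*22⁶ + 30052/49315 = 8*113379904 + 30052/49315 = 907039232 + 30052/49315 = 44730639756132/49315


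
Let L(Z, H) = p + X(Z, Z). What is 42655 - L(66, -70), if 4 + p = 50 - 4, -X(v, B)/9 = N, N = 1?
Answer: 42622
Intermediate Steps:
X(v, B) = -9 (X(v, B) = -9*1 = -9)
p = 42 (p = -4 + (50 - 4) = -4 + 46 = 42)
L(Z, H) = 33 (L(Z, H) = 42 - 9 = 33)
42655 - L(66, -70) = 42655 - 1*33 = 42655 - 33 = 42622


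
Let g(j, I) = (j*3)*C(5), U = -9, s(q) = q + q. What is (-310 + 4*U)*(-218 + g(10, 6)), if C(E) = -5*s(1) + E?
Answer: 127328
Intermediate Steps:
s(q) = 2*q
C(E) = -10 + E
g(j, I) = -15*j (g(j, I) = (j*3)*(-10 + 5) = (3*j)*(-5) = -15*j)
(-310 + 4*U)*(-218 + g(10, 6)) = (-310 + 4*(-9))*(-218 - 15*10) = (-310 - 36)*(-218 - 150) = -346*(-368) = 127328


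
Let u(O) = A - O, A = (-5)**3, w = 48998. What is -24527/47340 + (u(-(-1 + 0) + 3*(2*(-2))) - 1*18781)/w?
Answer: -1048131623/1159782660 ≈ -0.90373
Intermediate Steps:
A = -125
u(O) = -125 - O
-24527/47340 + (u(-(-1 + 0) + 3*(2*(-2))) - 1*18781)/w = -24527/47340 + ((-125 - (-(-1 + 0) + 3*(2*(-2)))) - 1*18781)/48998 = -24527*1/47340 + ((-125 - (-1*(-1) + 3*(-4))) - 18781)*(1/48998) = -24527/47340 + ((-125 - (1 - 12)) - 18781)*(1/48998) = -24527/47340 + ((-125 - 1*(-11)) - 18781)*(1/48998) = -24527/47340 + ((-125 + 11) - 18781)*(1/48998) = -24527/47340 + (-114 - 18781)*(1/48998) = -24527/47340 - 18895*1/48998 = -24527/47340 - 18895/48998 = -1048131623/1159782660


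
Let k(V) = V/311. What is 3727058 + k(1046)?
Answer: 1159116084/311 ≈ 3.7271e+6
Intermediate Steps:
k(V) = V/311 (k(V) = V*(1/311) = V/311)
3727058 + k(1046) = 3727058 + (1/311)*1046 = 3727058 + 1046/311 = 1159116084/311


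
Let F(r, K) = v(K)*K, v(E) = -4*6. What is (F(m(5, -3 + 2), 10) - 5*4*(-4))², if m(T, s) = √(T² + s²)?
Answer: 25600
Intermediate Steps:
v(E) = -24
F(r, K) = -24*K
(F(m(5, -3 + 2), 10) - 5*4*(-4))² = (-24*10 - 5*4*(-4))² = (-240 - 20*(-4))² = (-240 + 80)² = (-160)² = 25600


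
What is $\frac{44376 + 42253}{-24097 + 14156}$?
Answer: $- \frac{86629}{9941} \approx -8.7143$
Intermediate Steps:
$\frac{44376 + 42253}{-24097 + 14156} = \frac{86629}{-9941} = 86629 \left(- \frac{1}{9941}\right) = - \frac{86629}{9941}$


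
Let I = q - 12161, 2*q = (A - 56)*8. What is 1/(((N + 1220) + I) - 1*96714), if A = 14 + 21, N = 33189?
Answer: -1/74550 ≈ -1.3414e-5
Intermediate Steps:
A = 35
q = -84 (q = ((35 - 56)*8)/2 = (-21*8)/2 = (½)*(-168) = -84)
I = -12245 (I = -84 - 12161 = -12245)
1/(((N + 1220) + I) - 1*96714) = 1/(((33189 + 1220) - 12245) - 1*96714) = 1/((34409 - 12245) - 96714) = 1/(22164 - 96714) = 1/(-74550) = -1/74550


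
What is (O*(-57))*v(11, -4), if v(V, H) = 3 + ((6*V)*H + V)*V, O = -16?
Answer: -2535360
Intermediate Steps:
v(V, H) = 3 + V*(V + 6*H*V) (v(V, H) = 3 + (6*H*V + V)*V = 3 + (V + 6*H*V)*V = 3 + V*(V + 6*H*V))
(O*(-57))*v(11, -4) = (-16*(-57))*(3 + 11**2 + 6*(-4)*11**2) = 912*(3 + 121 + 6*(-4)*121) = 912*(3 + 121 - 2904) = 912*(-2780) = -2535360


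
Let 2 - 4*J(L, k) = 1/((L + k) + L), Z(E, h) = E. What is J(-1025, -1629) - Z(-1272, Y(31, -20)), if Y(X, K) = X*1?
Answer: 18726111/14716 ≈ 1272.5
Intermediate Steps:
Y(X, K) = X
J(L, k) = ½ - 1/(4*(k + 2*L)) (J(L, k) = ½ - 1/(4*((L + k) + L)) = ½ - 1/(4*(k + 2*L)))
J(-1025, -1629) - Z(-1272, Y(31, -20)) = (-¼ - 1025 + (½)*(-1629))/(-1629 + 2*(-1025)) - 1*(-1272) = (-¼ - 1025 - 1629/2)/(-1629 - 2050) + 1272 = -7359/4/(-3679) + 1272 = -1/3679*(-7359/4) + 1272 = 7359/14716 + 1272 = 18726111/14716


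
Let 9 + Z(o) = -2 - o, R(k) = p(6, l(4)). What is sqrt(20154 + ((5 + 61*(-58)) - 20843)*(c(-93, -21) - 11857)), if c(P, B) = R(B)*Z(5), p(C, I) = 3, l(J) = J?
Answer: sqrt(290216434) ≈ 17036.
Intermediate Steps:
R(k) = 3
Z(o) = -11 - o (Z(o) = -9 + (-2 - o) = -11 - o)
c(P, B) = -48 (c(P, B) = 3*(-11 - 1*5) = 3*(-11 - 5) = 3*(-16) = -48)
sqrt(20154 + ((5 + 61*(-58)) - 20843)*(c(-93, -21) - 11857)) = sqrt(20154 + ((5 + 61*(-58)) - 20843)*(-48 - 11857)) = sqrt(20154 + ((5 - 3538) - 20843)*(-11905)) = sqrt(20154 + (-3533 - 20843)*(-11905)) = sqrt(20154 - 24376*(-11905)) = sqrt(20154 + 290196280) = sqrt(290216434)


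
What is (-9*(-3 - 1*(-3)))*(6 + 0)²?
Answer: 0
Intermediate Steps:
(-9*(-3 - 1*(-3)))*(6 + 0)² = -9*(-3 + 3)*6² = -9*0*36 = 0*36 = 0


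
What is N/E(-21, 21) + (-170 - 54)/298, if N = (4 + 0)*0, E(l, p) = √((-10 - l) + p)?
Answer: -112/149 ≈ -0.75168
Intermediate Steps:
E(l, p) = √(-10 + p - l)
N = 0 (N = 4*0 = 0)
N/E(-21, 21) + (-170 - 54)/298 = 0/(√(-10 + 21 - 1*(-21))) + (-170 - 54)/298 = 0/(√(-10 + 21 + 21)) - 224*1/298 = 0/(√32) - 112/149 = 0/((4*√2)) - 112/149 = 0*(√2/8) - 112/149 = 0 - 112/149 = -112/149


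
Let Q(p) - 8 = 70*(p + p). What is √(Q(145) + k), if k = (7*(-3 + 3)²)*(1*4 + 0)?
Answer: 2*√5077 ≈ 142.51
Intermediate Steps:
Q(p) = 8 + 140*p (Q(p) = 8 + 70*(p + p) = 8 + 70*(2*p) = 8 + 140*p)
k = 0 (k = (7*0²)*(4 + 0) = (7*0)*4 = 0*4 = 0)
√(Q(145) + k) = √((8 + 140*145) + 0) = √((8 + 20300) + 0) = √(20308 + 0) = √20308 = 2*√5077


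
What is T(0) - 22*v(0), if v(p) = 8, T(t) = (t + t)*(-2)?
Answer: -176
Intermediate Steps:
T(t) = -4*t (T(t) = (2*t)*(-2) = -4*t)
T(0) - 22*v(0) = -4*0 - 22*8 = 0 - 176 = -176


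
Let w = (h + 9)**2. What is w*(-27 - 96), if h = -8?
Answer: -123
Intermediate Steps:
w = 1 (w = (-8 + 9)**2 = 1**2 = 1)
w*(-27 - 96) = 1*(-27 - 96) = 1*(-123) = -123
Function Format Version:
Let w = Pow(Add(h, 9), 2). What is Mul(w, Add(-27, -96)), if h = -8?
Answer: -123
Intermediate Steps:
w = 1 (w = Pow(Add(-8, 9), 2) = Pow(1, 2) = 1)
Mul(w, Add(-27, -96)) = Mul(1, Add(-27, -96)) = Mul(1, -123) = -123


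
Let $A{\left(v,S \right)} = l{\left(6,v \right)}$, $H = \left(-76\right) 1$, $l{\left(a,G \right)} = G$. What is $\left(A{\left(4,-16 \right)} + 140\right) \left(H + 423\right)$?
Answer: $49968$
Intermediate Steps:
$H = -76$
$A{\left(v,S \right)} = v$
$\left(A{\left(4,-16 \right)} + 140\right) \left(H + 423\right) = \left(4 + 140\right) \left(-76 + 423\right) = 144 \cdot 347 = 49968$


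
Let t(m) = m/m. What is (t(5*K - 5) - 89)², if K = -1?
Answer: 7744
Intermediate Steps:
t(m) = 1
(t(5*K - 5) - 89)² = (1 - 89)² = (-88)² = 7744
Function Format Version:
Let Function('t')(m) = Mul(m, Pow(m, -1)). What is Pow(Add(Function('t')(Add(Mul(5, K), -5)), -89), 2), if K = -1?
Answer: 7744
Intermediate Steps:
Function('t')(m) = 1
Pow(Add(Function('t')(Add(Mul(5, K), -5)), -89), 2) = Pow(Add(1, -89), 2) = Pow(-88, 2) = 7744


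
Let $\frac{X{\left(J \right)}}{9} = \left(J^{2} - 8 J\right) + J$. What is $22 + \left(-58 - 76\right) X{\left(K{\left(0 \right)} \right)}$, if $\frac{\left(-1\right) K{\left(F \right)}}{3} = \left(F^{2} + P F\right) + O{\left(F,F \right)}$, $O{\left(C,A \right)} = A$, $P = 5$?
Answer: $22$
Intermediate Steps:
$K{\left(F \right)} = - 18 F - 3 F^{2}$ ($K{\left(F \right)} = - 3 \left(\left(F^{2} + 5 F\right) + F\right) = - 3 \left(F^{2} + 6 F\right) = - 18 F - 3 F^{2}$)
$X{\left(J \right)} = - 63 J + 9 J^{2}$ ($X{\left(J \right)} = 9 \left(\left(J^{2} - 8 J\right) + J\right) = 9 \left(J^{2} - 7 J\right) = - 63 J + 9 J^{2}$)
$22 + \left(-58 - 76\right) X{\left(K{\left(0 \right)} \right)} = 22 + \left(-58 - 76\right) 9 \cdot 3 \cdot 0 \left(-6 - 0\right) \left(-7 + 3 \cdot 0 \left(-6 - 0\right)\right) = 22 - 134 \cdot 9 \cdot 3 \cdot 0 \left(-6 + 0\right) \left(-7 + 3 \cdot 0 \left(-6 + 0\right)\right) = 22 - 134 \cdot 9 \cdot 3 \cdot 0 \left(-6\right) \left(-7 + 3 \cdot 0 \left(-6\right)\right) = 22 - 134 \cdot 9 \cdot 0 \left(-7 + 0\right) = 22 - 134 \cdot 9 \cdot 0 \left(-7\right) = 22 - 0 = 22 + 0 = 22$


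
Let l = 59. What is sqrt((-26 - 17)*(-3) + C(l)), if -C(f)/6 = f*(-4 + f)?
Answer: 3*I*sqrt(2149) ≈ 139.07*I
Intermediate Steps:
C(f) = -6*f*(-4 + f)
sqrt((-26 - 17)*(-3) + C(l)) = sqrt((-26 - 17)*(-3) + 6*59*(4 - 1*59)) = sqrt(-43*(-3) + 6*59*(4 - 59)) = sqrt(129 + 6*59*(-55)) = sqrt(129 - 19470) = sqrt(-19341) = 3*I*sqrt(2149)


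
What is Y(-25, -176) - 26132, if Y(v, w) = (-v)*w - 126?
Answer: -30658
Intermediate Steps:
Y(v, w) = -126 - v*w (Y(v, w) = -v*w - 126 = -126 - v*w)
Y(-25, -176) - 26132 = (-126 - 1*(-25)*(-176)) - 26132 = (-126 - 4400) - 26132 = -4526 - 26132 = -30658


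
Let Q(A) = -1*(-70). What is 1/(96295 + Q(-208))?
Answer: 1/96365 ≈ 1.0377e-5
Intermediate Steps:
Q(A) = 70
1/(96295 + Q(-208)) = 1/(96295 + 70) = 1/96365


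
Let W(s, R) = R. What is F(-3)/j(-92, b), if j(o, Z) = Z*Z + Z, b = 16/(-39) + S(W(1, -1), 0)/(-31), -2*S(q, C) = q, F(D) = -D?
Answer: -17540172/1429997 ≈ -12.266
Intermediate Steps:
S(q, C) = -q/2
b = -1031/2418 (b = 16/(-39) - ½*(-1)/(-31) = 16*(-1/39) + (½)*(-1/31) = -16/39 - 1/62 = -1031/2418 ≈ -0.42639)
j(o, Z) = Z + Z² (j(o, Z) = Z² + Z = Z + Z²)
F(-3)/j(-92, b) = (-1*(-3))/((-1031*(1 - 1031/2418)/2418)) = 3/((-1031/2418*1387/2418)) = 3/(-1429997/5846724) = 3*(-5846724/1429997) = -17540172/1429997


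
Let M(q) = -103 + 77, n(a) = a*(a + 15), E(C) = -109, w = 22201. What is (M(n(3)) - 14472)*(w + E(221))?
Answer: -320289816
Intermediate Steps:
n(a) = a*(15 + a)
M(q) = -26
(M(n(3)) - 14472)*(w + E(221)) = (-26 - 14472)*(22201 - 109) = -14498*22092 = -320289816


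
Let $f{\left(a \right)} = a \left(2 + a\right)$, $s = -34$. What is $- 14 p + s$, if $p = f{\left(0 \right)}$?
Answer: $-34$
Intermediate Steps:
$p = 0$ ($p = 0 \left(2 + 0\right) = 0 \cdot 2 = 0$)
$- 14 p + s = \left(-14\right) 0 - 34 = 0 - 34 = -34$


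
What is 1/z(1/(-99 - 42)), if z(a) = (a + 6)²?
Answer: 19881/714025 ≈ 0.027844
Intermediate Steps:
z(a) = (6 + a)²
1/z(1/(-99 - 42)) = 1/((6 + 1/(-99 - 42))²) = 1/((6 + 1/(-141))²) = 1/((6 - 1/141)²) = 1/((845/141)²) = 1/(714025/19881) = 19881/714025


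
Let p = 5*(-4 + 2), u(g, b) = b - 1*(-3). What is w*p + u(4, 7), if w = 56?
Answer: -550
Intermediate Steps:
u(g, b) = 3 + b (u(g, b) = b + 3 = 3 + b)
p = -10 (p = 5*(-2) = -10)
w*p + u(4, 7) = 56*(-10) + (3 + 7) = -560 + 10 = -550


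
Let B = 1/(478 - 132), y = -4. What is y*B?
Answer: -2/173 ≈ -0.011561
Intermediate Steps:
B = 1/346 ≈ 0.0028902
y*B = -4*1/346 = -2/173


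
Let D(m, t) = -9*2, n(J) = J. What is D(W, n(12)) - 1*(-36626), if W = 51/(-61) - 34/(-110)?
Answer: 36608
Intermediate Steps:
W = -1768/3355 (W = 51*(-1/61) - 34*(-1/110) = -51/61 + 17/55 = -1768/3355 ≈ -0.52697)
D(m, t) = -18
D(W, n(12)) - 1*(-36626) = -18 - 1*(-36626) = -18 + 36626 = 36608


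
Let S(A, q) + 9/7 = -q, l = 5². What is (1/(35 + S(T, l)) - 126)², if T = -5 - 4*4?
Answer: 58967041/3721 ≈ 15847.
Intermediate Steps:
T = -21 (T = -5 - 16 = -21)
l = 25
S(A, q) = -9/7 - q
(1/(35 + S(T, l)) - 126)² = (1/(35 + (-9/7 - 1*25)) - 126)² = (1/(35 + (-9/7 - 25)) - 126)² = (1/(35 - 184/7) - 126)² = (1/(61/7) - 126)² = (7/61 - 126)² = (-7679/61)² = 58967041/3721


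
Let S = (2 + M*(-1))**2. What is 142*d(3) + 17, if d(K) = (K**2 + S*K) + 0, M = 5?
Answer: 5129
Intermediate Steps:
S = 9 (S = (2 + 5*(-1))**2 = (2 - 5)**2 = (-3)**2 = 9)
d(K) = K**2 + 9*K (d(K) = (K**2 + 9*K) + 0 = K**2 + 9*K)
142*d(3) + 17 = 142*(3*(9 + 3)) + 17 = 142*(3*12) + 17 = 142*36 + 17 = 5112 + 17 = 5129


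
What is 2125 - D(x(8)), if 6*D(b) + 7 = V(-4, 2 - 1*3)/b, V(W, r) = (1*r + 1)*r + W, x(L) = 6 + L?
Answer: 29767/14 ≈ 2126.2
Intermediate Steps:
V(W, r) = W + r*(1 + r) (V(W, r) = (r + 1)*r + W = (1 + r)*r + W = r*(1 + r) + W = W + r*(1 + r))
D(b) = -7/6 - 2/(3*b) (D(b) = -7/6 + ((-4 + (2 - 1*3) + (2 - 1*3)**2)/b)/6 = -7/6 + ((-4 + (2 - 3) + (2 - 3)**2)/b)/6 = -7/6 + ((-4 - 1 + (-1)**2)/b)/6 = -7/6 + ((-4 - 1 + 1)/b)/6 = -7/6 + (-4/b)/6 = -7/6 - 2/(3*b))
2125 - D(x(8)) = 2125 - (-4 - 7*(6 + 8))/(6*(6 + 8)) = 2125 - (-4 - 7*14)/(6*14) = 2125 - (-4 - 98)/(6*14) = 2125 - (-102)/(6*14) = 2125 - 1*(-17/14) = 2125 + 17/14 = 29767/14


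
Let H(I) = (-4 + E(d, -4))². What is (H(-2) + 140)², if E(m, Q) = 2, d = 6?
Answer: 20736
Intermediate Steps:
H(I) = 4 (H(I) = (-4 + 2)² = (-2)² = 4)
(H(-2) + 140)² = (4 + 140)² = 144² = 20736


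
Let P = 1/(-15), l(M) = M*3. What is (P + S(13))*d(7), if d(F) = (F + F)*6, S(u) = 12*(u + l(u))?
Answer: 262052/5 ≈ 52410.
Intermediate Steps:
l(M) = 3*M
S(u) = 48*u (S(u) = 12*(u + 3*u) = 12*(4*u) = 48*u)
P = -1/15 ≈ -0.066667
d(F) = 12*F (d(F) = (2*F)*6 = 12*F)
(P + S(13))*d(7) = (-1/15 + 48*13)*(12*7) = (-1/15 + 624)*84 = (9359/15)*84 = 262052/5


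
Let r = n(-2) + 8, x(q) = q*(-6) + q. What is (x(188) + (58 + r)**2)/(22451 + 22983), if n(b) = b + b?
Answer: 1452/22717 ≈ 0.063917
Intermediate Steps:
x(q) = -5*q (x(q) = -6*q + q = -5*q)
n(b) = 2*b
r = 4 (r = 2*(-2) + 8 = -4 + 8 = 4)
(x(188) + (58 + r)**2)/(22451 + 22983) = (-5*188 + (58 + 4)**2)/(22451 + 22983) = (-940 + 62**2)/45434 = (-940 + 3844)*(1/45434) = 2904*(1/45434) = 1452/22717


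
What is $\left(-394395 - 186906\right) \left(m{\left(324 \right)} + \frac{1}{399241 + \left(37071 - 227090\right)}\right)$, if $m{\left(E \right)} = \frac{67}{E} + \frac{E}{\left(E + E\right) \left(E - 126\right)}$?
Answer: $- \frac{1260157031833}{10356489} \approx -1.2168 \cdot 10^{5}$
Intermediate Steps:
$m{\left(E \right)} = \frac{1}{2 \left(-126 + E\right)} + \frac{67}{E}$ ($m{\left(E \right)} = \frac{67}{E} + \frac{E}{2 E \left(-126 + E\right)} = \frac{67}{E} + E \frac{1}{2 E \left(-126 + E\right)} = \frac{67}{E} + \frac{1}{2 \left(-126 + E\right)} = \frac{1}{2 \left(-126 + E\right)} + \frac{67}{E}$)
$\left(-394395 - 186906\right) \left(m{\left(324 \right)} + \frac{1}{399241 + \left(37071 - 227090\right)}\right) = \left(-394395 - 186906\right) \left(\frac{9 \left(-1876 + 15 \cdot 324\right)}{2 \cdot 324 \left(-126 + 324\right)} + \frac{1}{399241 + \left(37071 - 227090\right)}\right) = - 581301 \left(\frac{9}{2} \cdot \frac{1}{324} \cdot \frac{1}{198} \left(-1876 + 4860\right) + \frac{1}{399241 - 190019}\right) = - 581301 \left(\frac{9}{2} \cdot \frac{1}{324} \cdot \frac{1}{198} \cdot 2984 + \frac{1}{209222}\right) = - 581301 \left(\frac{373}{1782} + \frac{1}{209222}\right) = \left(-581301\right) \frac{19510397}{93208401} = - \frac{1260157031833}{10356489}$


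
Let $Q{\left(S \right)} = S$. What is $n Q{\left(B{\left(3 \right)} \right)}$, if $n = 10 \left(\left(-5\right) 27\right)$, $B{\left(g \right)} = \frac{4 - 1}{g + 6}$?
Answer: $-450$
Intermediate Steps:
$B{\left(g \right)} = \frac{3}{6 + g}$
$n = -1350$ ($n = 10 \left(-135\right) = -1350$)
$n Q{\left(B{\left(3 \right)} \right)} = - 1350 \frac{3}{6 + 3} = - 1350 \cdot \frac{3}{9} = - 1350 \cdot 3 \cdot \frac{1}{9} = \left(-1350\right) \frac{1}{3} = -450$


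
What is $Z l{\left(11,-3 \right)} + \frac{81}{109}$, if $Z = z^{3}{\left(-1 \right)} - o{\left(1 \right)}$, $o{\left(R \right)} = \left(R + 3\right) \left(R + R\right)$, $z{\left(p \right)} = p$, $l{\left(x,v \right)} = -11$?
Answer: $\frac{10872}{109} \approx 99.743$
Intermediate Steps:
$o{\left(R \right)} = 2 R \left(3 + R\right)$ ($o{\left(R \right)} = \left(3 + R\right) 2 R = 2 R \left(3 + R\right)$)
$Z = -9$ ($Z = \left(-1\right)^{3} - 2 \cdot 1 \left(3 + 1\right) = -1 - 2 \cdot 1 \cdot 4 = -1 - 8 = -9$)
$Z l{\left(11,-3 \right)} + \frac{81}{109} = \left(-9\right) \left(-11\right) + \frac{81}{109} = 99 + 81 \cdot \frac{1}{109} = 99 + \frac{81}{109} = \frac{10872}{109}$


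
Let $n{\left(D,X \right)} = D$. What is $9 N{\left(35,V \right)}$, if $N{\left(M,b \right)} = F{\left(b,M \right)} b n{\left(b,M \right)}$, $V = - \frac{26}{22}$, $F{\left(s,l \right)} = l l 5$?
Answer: $\frac{9316125}{121} \approx 76993.0$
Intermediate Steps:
$F{\left(s,l \right)} = 5 l^{2}$ ($F{\left(s,l \right)} = l^{2} \cdot 5 = 5 l^{2}$)
$V = - \frac{13}{11}$ ($V = \left(-26\right) \frac{1}{22} = - \frac{13}{11} \approx -1.1818$)
$N{\left(M,b \right)} = 5 M^{2} b^{2}$ ($N{\left(M,b \right)} = 5 M^{2} b b = 5 b M^{2} b = 5 M^{2} b^{2}$)
$9 N{\left(35,V \right)} = 9 \cdot 5 \cdot 35^{2} \left(- \frac{13}{11}\right)^{2} = 9 \cdot 5 \cdot 1225 \cdot \frac{169}{121} = 9 \cdot \frac{1035125}{121} = \frac{9316125}{121}$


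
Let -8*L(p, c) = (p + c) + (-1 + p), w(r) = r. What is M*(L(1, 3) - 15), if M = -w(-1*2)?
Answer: -31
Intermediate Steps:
M = 2 (M = -(-1)*2 = -1*(-2) = 2)
L(p, c) = 1/8 - p/4 - c/8 (L(p, c) = -((p + c) + (-1 + p))/8 = -((c + p) + (-1 + p))/8 = -(-1 + c + 2*p)/8 = 1/8 - p/4 - c/8)
M*(L(1, 3) - 15) = 2*((1/8 - 1/4*1 - 1/8*3) - 15) = 2*((1/8 - 1/4 - 3/8) - 15) = 2*(-1/2 - 15) = 2*(-31/2) = -31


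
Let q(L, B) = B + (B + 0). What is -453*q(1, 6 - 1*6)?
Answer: 0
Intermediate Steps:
q(L, B) = 2*B (q(L, B) = B + B = 2*B)
-453*q(1, 6 - 1*6) = -906*(6 - 1*6) = -906*(6 - 6) = -906*0 = -453*0 = 0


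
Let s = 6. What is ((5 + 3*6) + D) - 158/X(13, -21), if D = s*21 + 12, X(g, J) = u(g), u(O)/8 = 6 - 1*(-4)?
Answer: 6361/40 ≈ 159.02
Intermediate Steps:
u(O) = 80 (u(O) = 8*(6 - 1*(-4)) = 8*(6 + 4) = 8*10 = 80)
X(g, J) = 80
D = 138 (D = 6*21 + 12 = 126 + 12 = 138)
((5 + 3*6) + D) - 158/X(13, -21) = ((5 + 3*6) + 138) - 158/80 = ((5 + 18) + 138) - 158*1/80 = (23 + 138) - 79/40 = 161 - 79/40 = 6361/40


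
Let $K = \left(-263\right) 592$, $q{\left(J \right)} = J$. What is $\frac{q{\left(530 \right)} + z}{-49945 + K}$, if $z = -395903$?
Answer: $\frac{131791}{68547} \approx 1.9226$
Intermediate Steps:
$K = -155696$
$\frac{q{\left(530 \right)} + z}{-49945 + K} = \frac{530 - 395903}{-49945 - 155696} = - \frac{395373}{-205641} = \left(-395373\right) \left(- \frac{1}{205641}\right) = \frac{131791}{68547}$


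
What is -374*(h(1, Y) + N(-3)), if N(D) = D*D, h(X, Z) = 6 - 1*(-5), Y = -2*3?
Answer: -7480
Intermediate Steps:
Y = -6
h(X, Z) = 11 (h(X, Z) = 6 + 5 = 11)
N(D) = D²
-374*(h(1, Y) + N(-3)) = -374*(11 + (-3)²) = -374*(11 + 9) = -374*20 = -7480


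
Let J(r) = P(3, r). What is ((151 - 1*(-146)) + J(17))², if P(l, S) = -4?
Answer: 85849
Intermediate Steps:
J(r) = -4
((151 - 1*(-146)) + J(17))² = ((151 - 1*(-146)) - 4)² = ((151 + 146) - 4)² = (297 - 4)² = 293² = 85849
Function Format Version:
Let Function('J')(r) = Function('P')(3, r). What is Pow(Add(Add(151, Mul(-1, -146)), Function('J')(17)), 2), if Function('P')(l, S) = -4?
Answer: 85849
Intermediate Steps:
Function('J')(r) = -4
Pow(Add(Add(151, Mul(-1, -146)), Function('J')(17)), 2) = Pow(Add(Add(151, Mul(-1, -146)), -4), 2) = Pow(Add(Add(151, 146), -4), 2) = Pow(Add(297, -4), 2) = Pow(293, 2) = 85849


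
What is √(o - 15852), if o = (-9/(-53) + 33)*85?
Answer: I*√36608478/53 ≈ 114.16*I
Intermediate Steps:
o = 149430/53 (o = (-9*(-1/53) + 33)*85 = (9/53 + 33)*85 = (1758/53)*85 = 149430/53 ≈ 2819.4)
√(o - 15852) = √(149430/53 - 15852) = √(-690726/53) = I*√36608478/53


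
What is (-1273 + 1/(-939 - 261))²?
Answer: 2333564815201/1440000 ≈ 1.6205e+6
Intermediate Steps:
(-1273 + 1/(-939 - 261))² = (-1273 + 1/(-1200))² = (-1273 - 1/1200)² = (-1527601/1200)² = 2333564815201/1440000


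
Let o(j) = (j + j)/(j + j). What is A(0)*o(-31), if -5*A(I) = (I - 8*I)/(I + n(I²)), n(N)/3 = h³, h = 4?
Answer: 0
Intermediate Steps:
n(N) = 192 (n(N) = 3*4³ = 3*64 = 192)
o(j) = 1 (o(j) = (2*j)/((2*j)) = (2*j)*(1/(2*j)) = 1)
A(I) = 7*I/(5*(192 + I)) (A(I) = -(I - 8*I)/(5*(I + 192)) = -(-7*I)/(5*(192 + I)) = -(-7)*I/(5*(192 + I)) = 7*I/(5*(192 + I)))
A(0)*o(-31) = ((7/5)*0/(192 + 0))*1 = ((7/5)*0/192)*1 = ((7/5)*0*(1/192))*1 = 0*1 = 0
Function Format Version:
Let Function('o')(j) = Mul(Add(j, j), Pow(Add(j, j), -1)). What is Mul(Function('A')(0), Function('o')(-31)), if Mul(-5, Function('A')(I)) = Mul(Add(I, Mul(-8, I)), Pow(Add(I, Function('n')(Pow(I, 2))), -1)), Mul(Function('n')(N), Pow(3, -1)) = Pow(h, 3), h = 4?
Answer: 0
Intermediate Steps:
Function('n')(N) = 192 (Function('n')(N) = Mul(3, Pow(4, 3)) = Mul(3, 64) = 192)
Function('o')(j) = 1 (Function('o')(j) = Mul(Mul(2, j), Pow(Mul(2, j), -1)) = Mul(Mul(2, j), Mul(Rational(1, 2), Pow(j, -1))) = 1)
Function('A')(I) = Mul(Rational(7, 5), I, Pow(Add(192, I), -1)) (Function('A')(I) = Mul(Rational(-1, 5), Mul(Add(I, Mul(-8, I)), Pow(Add(I, 192), -1))) = Mul(Rational(-1, 5), Mul(Mul(-7, I), Pow(Add(192, I), -1))) = Mul(Rational(-1, 5), Mul(-7, I, Pow(Add(192, I), -1))) = Mul(Rational(7, 5), I, Pow(Add(192, I), -1)))
Mul(Function('A')(0), Function('o')(-31)) = Mul(Mul(Rational(7, 5), 0, Pow(Add(192, 0), -1)), 1) = Mul(Mul(Rational(7, 5), 0, Pow(192, -1)), 1) = Mul(Mul(Rational(7, 5), 0, Rational(1, 192)), 1) = Mul(0, 1) = 0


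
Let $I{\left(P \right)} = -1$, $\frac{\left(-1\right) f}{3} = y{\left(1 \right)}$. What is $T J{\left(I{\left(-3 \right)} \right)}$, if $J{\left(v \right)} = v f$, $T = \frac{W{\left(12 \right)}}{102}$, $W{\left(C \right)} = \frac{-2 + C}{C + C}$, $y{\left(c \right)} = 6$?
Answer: $\frac{5}{68} \approx 0.073529$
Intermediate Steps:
$W{\left(C \right)} = \frac{-2 + C}{2 C}$
$f = -18$ ($f = \left(-3\right) 6 = -18$)
$T = \frac{5}{1224}$ ($T = \frac{\frac{1}{2} \cdot \frac{1}{12} \left(-2 + 12\right)}{102} = \frac{1}{2} \cdot \frac{1}{12} \cdot 10 \cdot \frac{1}{102} = \frac{5}{12} \cdot \frac{1}{102} = \frac{5}{1224} \approx 0.004085$)
$J{\left(v \right)} = - 18 v$ ($J{\left(v \right)} = v \left(-18\right) = - 18 v$)
$T J{\left(I{\left(-3 \right)} \right)} = \frac{5 \left(\left(-18\right) \left(-1\right)\right)}{1224} = \frac{5}{1224} \cdot 18 = \frac{5}{68}$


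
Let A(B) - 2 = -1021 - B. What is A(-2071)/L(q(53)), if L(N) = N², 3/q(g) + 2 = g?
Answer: 304028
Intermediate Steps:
q(g) = 3/(-2 + g)
A(B) = -1019 - B (A(B) = 2 + (-1021 - B) = -1019 - B)
A(-2071)/L(q(53)) = (-1019 - 1*(-2071))/((3/(-2 + 53))²) = (-1019 + 2071)/((3/51)²) = 1052/((3*(1/51))²) = 1052/((1/17)²) = 1052/(1/289) = 1052*289 = 304028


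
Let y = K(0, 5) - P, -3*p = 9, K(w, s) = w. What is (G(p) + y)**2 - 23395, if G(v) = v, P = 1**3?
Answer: -23379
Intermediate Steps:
P = 1
p = -3 (p = -1/3*9 = -3)
y = -1 (y = 0 - 1*1 = 0 - 1 = -1)
(G(p) + y)**2 - 23395 = (-3 - 1)**2 - 23395 = (-4)**2 - 23395 = 16 - 23395 = -23379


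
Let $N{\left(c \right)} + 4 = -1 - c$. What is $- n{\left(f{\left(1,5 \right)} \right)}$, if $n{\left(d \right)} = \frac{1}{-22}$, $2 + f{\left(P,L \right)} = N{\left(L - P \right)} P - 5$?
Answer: $\frac{1}{22} \approx 0.045455$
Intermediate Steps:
$N{\left(c \right)} = -5 - c$ ($N{\left(c \right)} = -4 - \left(1 + c\right) = -5 - c$)
$f{\left(P,L \right)} = -7 + P \left(-5 + P - L\right)$ ($f{\left(P,L \right)} = -2 + \left(\left(-5 - \left(L - P\right)\right) P - 5\right) = -2 + \left(\left(-5 + P - L\right) P - 5\right) = -2 + \left(P \left(-5 + P - L\right) - 5\right) = -2 + \left(-5 + P \left(-5 + P - L\right)\right) = -7 + P \left(-5 + P - L\right)$)
$n{\left(d \right)} = - \frac{1}{22}$
$- n{\left(f{\left(1,5 \right)} \right)} = \left(-1\right) \left(- \frac{1}{22}\right) = \frac{1}{22}$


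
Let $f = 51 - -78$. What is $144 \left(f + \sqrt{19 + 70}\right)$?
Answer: $18576 + 144 \sqrt{89} \approx 19935.0$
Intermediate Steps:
$f = 129$ ($f = 51 + 78 = 129$)
$144 \left(f + \sqrt{19 + 70}\right) = 144 \left(129 + \sqrt{19 + 70}\right) = 144 \left(129 + \sqrt{89}\right) = 18576 + 144 \sqrt{89}$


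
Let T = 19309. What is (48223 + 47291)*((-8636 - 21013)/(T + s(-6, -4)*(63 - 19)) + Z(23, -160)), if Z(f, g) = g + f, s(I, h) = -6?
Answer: -252043680396/19045 ≈ -1.3234e+7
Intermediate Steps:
Z(f, g) = f + g
(48223 + 47291)*((-8636 - 21013)/(T + s(-6, -4)*(63 - 19)) + Z(23, -160)) = (48223 + 47291)*((-8636 - 21013)/(19309 - 6*(63 - 19)) + (23 - 160)) = 95514*(-29649/(19309 - 6*44) - 137) = 95514*(-29649/(19309 - 264) - 137) = 95514*(-29649/19045 - 137) = 95514*(-2638814/19045) = -252043680396/19045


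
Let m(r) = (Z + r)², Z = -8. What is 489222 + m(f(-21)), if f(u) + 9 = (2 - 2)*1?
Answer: 489511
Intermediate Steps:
f(u) = -9 (f(u) = -9 + (2 - 2)*1 = -9 + 0*1 = -9 + 0 = -9)
m(r) = (-8 + r)²
489222 + m(f(-21)) = 489222 + (-8 - 9)² = 489222 + (-17)² = 489222 + 289 = 489511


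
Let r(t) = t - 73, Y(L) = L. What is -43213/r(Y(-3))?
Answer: 43213/76 ≈ 568.59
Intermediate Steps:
r(t) = -73 + t
-43213/r(Y(-3)) = -43213/(-73 - 3) = -43213/(-76) = -43213*(-1/76) = 43213/76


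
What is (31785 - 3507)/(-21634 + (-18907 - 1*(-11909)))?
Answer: -4713/4772 ≈ -0.98764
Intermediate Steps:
(31785 - 3507)/(-21634 + (-18907 - 1*(-11909))) = 28278/(-21634 + (-18907 + 11909)) = 28278/(-21634 - 6998) = 28278/(-28632) = 28278*(-1/28632) = -4713/4772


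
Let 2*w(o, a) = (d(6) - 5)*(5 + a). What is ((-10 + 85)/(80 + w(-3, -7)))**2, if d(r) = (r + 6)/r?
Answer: 5625/6889 ≈ 0.81652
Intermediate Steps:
d(r) = (6 + r)/r
w(o, a) = -15/2 - 3*a/2 (w(o, a) = (((6 + 6)/6 - 5)*(5 + a))/2 = (((1/6)*12 - 5)*(5 + a))/2 = ((2 - 5)*(5 + a))/2 = (-3*(5 + a))/2 = (-15 - 3*a)/2 = -15/2 - 3*a/2)
((-10 + 85)/(80 + w(-3, -7)))**2 = ((-10 + 85)/(80 + (-15/2 - 3/2*(-7))))**2 = (75/(80 + (-15/2 + 21/2)))**2 = (75/(80 + 3))**2 = (75/83)**2 = 5625/6889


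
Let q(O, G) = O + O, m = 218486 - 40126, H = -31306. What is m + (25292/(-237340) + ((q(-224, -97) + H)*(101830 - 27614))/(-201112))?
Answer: 283524656283933/1491622565 ≈ 1.9008e+5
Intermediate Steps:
m = 178360
q(O, G) = 2*O
m + (25292/(-237340) + ((q(-224, -97) + H)*(101830 - 27614))/(-201112)) = 178360 + (25292/(-237340) + ((2*(-224) - 31306)*(101830 - 27614))/(-201112)) = 178360 + (25292*(-1/237340) + ((-448 - 31306)*74216)*(-1/201112)) = 178360 + (-6323/59335 - 31754*74216*(-1/201112)) = 178360 + (-6323/59335 - 2356654864*(-1/201112)) = 178360 + (-6323/59335 + 294581858/25139) = 178360 + 17478855590533/1491622565 = 283524656283933/1491622565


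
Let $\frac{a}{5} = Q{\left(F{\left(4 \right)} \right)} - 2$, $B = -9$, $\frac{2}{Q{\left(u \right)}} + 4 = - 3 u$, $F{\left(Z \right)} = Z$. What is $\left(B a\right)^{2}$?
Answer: $\frac{585225}{64} \approx 9144.1$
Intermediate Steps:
$Q{\left(u \right)} = \frac{2}{-4 - 3 u}$
$a = - \frac{85}{8}$ ($a = 5 \left(- \frac{2}{4 + 3 \cdot 4} - 2\right) = 5 \left(- \frac{2}{4 + 12} - 2\right) = 5 \left(- \frac{2}{16} - 2\right) = 5 \left(\left(-2\right) \frac{1}{16} - 2\right) = 5 \left(- \frac{1}{8} - 2\right) = 5 \left(- \frac{17}{8}\right) = - \frac{85}{8} \approx -10.625$)
$\left(B a\right)^{2} = \left(\left(-9\right) \left(- \frac{85}{8}\right)\right)^{2} = \left(\frac{765}{8}\right)^{2} = \frac{585225}{64}$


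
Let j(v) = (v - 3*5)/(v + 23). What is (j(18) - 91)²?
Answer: 13897984/1681 ≈ 8267.7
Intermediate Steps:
j(v) = (-15 + v)/(23 + v) (j(v) = (v - 15)/(23 + v) = (-15 + v)/(23 + v))
(j(18) - 91)² = ((-15 + 18)/(23 + 18) - 91)² = (3/41 - 91)² = (-3728/41)² = 13897984/1681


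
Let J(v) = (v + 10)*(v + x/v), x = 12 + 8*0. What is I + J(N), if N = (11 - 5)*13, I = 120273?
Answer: 1652957/13 ≈ 1.2715e+5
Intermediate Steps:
N = 78 (N = 6*13 = 78)
x = 12 (x = 12 + 0 = 12)
J(v) = (10 + v)*(v + 12/v) (J(v) = (v + 10)*(v + 12/v) = (10 + v)*(v + 12/v))
I + J(N) = 120273 + (12 + 78² + 10*78 + 120/78) = 120273 + (12 + 6084 + 780 + 120*(1/78)) = 120273 + (12 + 6084 + 780 + 20/13) = 120273 + 89408/13 = 1652957/13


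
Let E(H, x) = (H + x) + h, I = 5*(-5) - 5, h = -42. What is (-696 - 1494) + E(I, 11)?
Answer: -2251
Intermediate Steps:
I = -30 (I = -25 - 5 = -30)
E(H, x) = -42 + H + x (E(H, x) = (H + x) - 42 = -42 + H + x)
(-696 - 1494) + E(I, 11) = (-696 - 1494) + (-42 - 30 + 11) = -2190 - 61 = -2251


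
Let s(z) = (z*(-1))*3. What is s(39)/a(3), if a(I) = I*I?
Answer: -13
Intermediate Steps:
a(I) = I²
s(z) = -3*z (s(z) = -z*3 = -3*z)
s(39)/a(3) = (-3*39)/(3²) = -117/9 = -117*⅑ = -13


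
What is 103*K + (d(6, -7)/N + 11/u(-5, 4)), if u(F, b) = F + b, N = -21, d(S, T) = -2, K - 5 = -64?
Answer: -127846/21 ≈ -6087.9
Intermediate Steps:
K = -59 (K = 5 - 64 = -59)
103*K + (d(6, -7)/N + 11/u(-5, 4)) = 103*(-59) + (-2/(-21) + 11/(-5 + 4)) = -6077 + (-2*(-1/21) + 11/(-1)) = -6077 + (2/21 + 11*(-1)) = -6077 + (2/21 - 11) = -6077 - 229/21 = -127846/21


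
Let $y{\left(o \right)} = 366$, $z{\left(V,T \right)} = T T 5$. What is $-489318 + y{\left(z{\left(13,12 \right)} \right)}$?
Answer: $-488952$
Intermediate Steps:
$z{\left(V,T \right)} = 5 T^{2}$ ($z{\left(V,T \right)} = T^{2} \cdot 5 = 5 T^{2}$)
$-489318 + y{\left(z{\left(13,12 \right)} \right)} = -489318 + 366 = -488952$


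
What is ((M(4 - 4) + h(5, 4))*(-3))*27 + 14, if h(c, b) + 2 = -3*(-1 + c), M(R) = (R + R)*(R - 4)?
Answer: 1148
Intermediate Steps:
M(R) = 2*R*(-4 + R) (M(R) = (2*R)*(-4 + R) = 2*R*(-4 + R))
h(c, b) = 1 - 3*c (h(c, b) = -2 - 3*(-1 + c) = -2 + (3 - 3*c) = 1 - 3*c)
((M(4 - 4) + h(5, 4))*(-3))*27 + 14 = ((2*(4 - 4)*(-4 + (4 - 4)) + (1 - 3*5))*(-3))*27 + 14 = ((2*0*(-4 + 0) + (1 - 15))*(-3))*27 + 14 = ((2*0*(-4) - 14)*(-3))*27 + 14 = ((0 - 14)*(-3))*27 + 14 = -14*(-3)*27 + 14 = 42*27 + 14 = 1134 + 14 = 1148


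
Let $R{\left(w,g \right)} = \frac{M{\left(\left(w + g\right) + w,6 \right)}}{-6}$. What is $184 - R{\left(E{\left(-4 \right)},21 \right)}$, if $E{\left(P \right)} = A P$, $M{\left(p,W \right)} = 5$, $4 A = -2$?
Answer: $\frac{1109}{6} \approx 184.83$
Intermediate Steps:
$A = - \frac{1}{2}$ ($A = \frac{1}{4} \left(-2\right) = - \frac{1}{2} \approx -0.5$)
$E{\left(P \right)} = - \frac{P}{2}$
$R{\left(w,g \right)} = - \frac{5}{6}$ ($R{\left(w,g \right)} = \frac{5}{-6} = 5 \left(- \frac{1}{6}\right) = - \frac{5}{6}$)
$184 - R{\left(E{\left(-4 \right)},21 \right)} = 184 - - \frac{5}{6} = 184 + \frac{5}{6} = \frac{1109}{6}$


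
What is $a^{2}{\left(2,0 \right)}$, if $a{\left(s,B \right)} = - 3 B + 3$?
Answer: $9$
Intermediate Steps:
$a{\left(s,B \right)} = 3 - 3 B$
$a^{2}{\left(2,0 \right)} = \left(3 - 0\right)^{2} = \left(3 + 0\right)^{2} = 3^{2} = 9$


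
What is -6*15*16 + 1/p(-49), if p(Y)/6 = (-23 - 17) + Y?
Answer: -768961/534 ≈ -1440.0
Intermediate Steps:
p(Y) = -240 + 6*Y (p(Y) = 6*((-23 - 17) + Y) = 6*(-40 + Y) = -240 + 6*Y)
-6*15*16 + 1/p(-49) = -6*15*16 + 1/(-240 + 6*(-49)) = -90*16 + 1/(-240 - 294) = -1440 + 1/(-534) = -1440 - 1/534 = -768961/534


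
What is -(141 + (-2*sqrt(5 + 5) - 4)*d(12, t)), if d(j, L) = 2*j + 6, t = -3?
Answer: -21 + 60*sqrt(10) ≈ 168.74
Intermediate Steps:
d(j, L) = 6 + 2*j
-(141 + (-2*sqrt(5 + 5) - 4)*d(12, t)) = -(141 + (-2*sqrt(5 + 5) - 4)*(6 + 2*12)) = -(141 + (-2*sqrt(10) - 4)*(6 + 24)) = -(141 + (-4 - 2*sqrt(10))*30) = -(141 + (-120 - 60*sqrt(10))) = -(21 - 60*sqrt(10)) = -21 + 60*sqrt(10)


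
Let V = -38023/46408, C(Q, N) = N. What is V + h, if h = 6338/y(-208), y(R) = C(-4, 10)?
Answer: 146876837/232040 ≈ 632.98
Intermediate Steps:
y(R) = 10
h = 3169/5 (h = 6338/10 = 6338*(1/10) = 3169/5 ≈ 633.80)
V = -38023/46408 (V = -38023*1/46408 = -38023/46408 ≈ -0.81932)
V + h = -38023/46408 + 3169/5 = 146876837/232040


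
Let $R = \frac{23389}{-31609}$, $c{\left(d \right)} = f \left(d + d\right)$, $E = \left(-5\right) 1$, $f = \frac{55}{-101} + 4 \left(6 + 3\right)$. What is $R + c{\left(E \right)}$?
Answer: $- \frac{1134280579}{3192509} \approx -355.29$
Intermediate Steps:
$f = \frac{3581}{101}$ ($f = 55 \left(- \frac{1}{101}\right) + 4 \cdot 9 = - \frac{55}{101} + 36 = \frac{3581}{101} \approx 35.455$)
$E = -5$
$c{\left(d \right)} = \frac{7162 d}{101}$ ($c{\left(d \right)} = \frac{3581 \left(d + d\right)}{101} = \frac{3581 \cdot 2 d}{101} = \frac{7162 d}{101}$)
$R = - \frac{23389}{31609}$ ($R = 23389 \left(- \frac{1}{31609}\right) = - \frac{23389}{31609} \approx -0.73995$)
$R + c{\left(E \right)} = - \frac{23389}{31609} + \frac{7162}{101} \left(-5\right) = - \frac{23389}{31609} - \frac{35810}{101} = - \frac{1134280579}{3192509}$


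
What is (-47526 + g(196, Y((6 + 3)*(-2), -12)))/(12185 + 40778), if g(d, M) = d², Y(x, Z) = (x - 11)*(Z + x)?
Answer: -9110/52963 ≈ -0.17201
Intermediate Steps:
Y(x, Z) = (-11 + x)*(Z + x)
(-47526 + g(196, Y((6 + 3)*(-2), -12)))/(12185 + 40778) = (-47526 + 196²)/(12185 + 40778) = (-47526 + 38416)/52963 = -9110*1/52963 = -9110/52963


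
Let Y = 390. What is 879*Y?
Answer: 342810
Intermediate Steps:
879*Y = 879*390 = 342810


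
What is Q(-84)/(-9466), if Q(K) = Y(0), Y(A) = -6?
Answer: 3/4733 ≈ 0.00063385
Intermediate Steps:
Q(K) = -6
Q(-84)/(-9466) = -6/(-9466) = -6*(-1/9466) = 3/4733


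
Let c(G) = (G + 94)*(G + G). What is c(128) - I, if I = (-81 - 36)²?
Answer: 43143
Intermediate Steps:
c(G) = 2*G*(94 + G) (c(G) = (94 + G)*(2*G) = 2*G*(94 + G))
I = 13689 (I = (-117)² = 13689)
c(128) - I = 2*128*(94 + 128) - 1*13689 = 2*128*222 - 13689 = 56832 - 13689 = 43143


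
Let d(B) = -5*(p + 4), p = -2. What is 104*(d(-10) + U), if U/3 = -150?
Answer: -47840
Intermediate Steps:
U = -450 (U = 3*(-150) = -450)
d(B) = -10 (d(B) = -5*(-2 + 4) = -5*2 = -10)
104*(d(-10) + U) = 104*(-10 - 450) = 104*(-460) = -47840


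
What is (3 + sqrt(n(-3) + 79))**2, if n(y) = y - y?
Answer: (3 + sqrt(79))**2 ≈ 141.33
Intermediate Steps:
n(y) = 0
(3 + sqrt(n(-3) + 79))**2 = (3 + sqrt(0 + 79))**2 = (3 + sqrt(79))**2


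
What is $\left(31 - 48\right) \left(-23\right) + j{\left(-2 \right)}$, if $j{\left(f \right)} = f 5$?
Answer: $381$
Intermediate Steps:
$j{\left(f \right)} = 5 f$
$\left(31 - 48\right) \left(-23\right) + j{\left(-2 \right)} = \left(31 - 48\right) \left(-23\right) + 5 \left(-2\right) = \left(-17\right) \left(-23\right) - 10 = 391 - 10 = 381$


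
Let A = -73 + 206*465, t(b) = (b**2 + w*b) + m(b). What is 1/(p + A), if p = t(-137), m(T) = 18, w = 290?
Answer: 1/74774 ≈ 1.3374e-5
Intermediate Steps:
t(b) = 18 + b**2 + 290*b (t(b) = (b**2 + 290*b) + 18 = 18 + b**2 + 290*b)
A = 95717 (A = -73 + 95790 = 95717)
p = -20943 (p = 18 + (-137)**2 + 290*(-137) = 18 + 18769 - 39730 = -20943)
1/(p + A) = 1/(-20943 + 95717) = 1/74774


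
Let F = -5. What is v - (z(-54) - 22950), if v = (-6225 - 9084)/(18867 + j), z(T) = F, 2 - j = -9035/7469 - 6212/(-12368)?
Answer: 10002972115916893/435779815475 ≈ 22954.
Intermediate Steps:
j = 62525159/23094148 (j = 2 - (-9035/7469 - 6212/(-12368)) = 2 - (-9035*1/7469 - 6212*(-1/12368)) = 2 - (-9035/7469 + 1553/3092) = 2 - 1*(-16336863/23094148) = 2 + 16336863/23094148 = 62525159/23094148 ≈ 2.7074)
z(T) = -5
v = -353548311732/435779815475 (v = (-6225 - 9084)/(18867 + 62525159/23094148) = -15309/435779815475/23094148 = -15309*23094148/435779815475 = -353548311732/435779815475 ≈ -0.81130)
v - (z(-54) - 22950) = -353548311732/435779815475 - (-5 - 22950) = -353548311732/435779815475 - 1*(-22955) = -353548311732/435779815475 + 22955 = 10002972115916893/435779815475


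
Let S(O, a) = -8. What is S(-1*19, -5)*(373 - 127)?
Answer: -1968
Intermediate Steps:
S(-1*19, -5)*(373 - 127) = -8*(373 - 127) = -8*246 = -1968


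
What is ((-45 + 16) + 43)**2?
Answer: 196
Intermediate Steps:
((-45 + 16) + 43)**2 = (-29 + 43)**2 = 14**2 = 196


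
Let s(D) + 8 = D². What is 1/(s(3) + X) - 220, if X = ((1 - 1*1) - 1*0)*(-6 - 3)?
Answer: -219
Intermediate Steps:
s(D) = -8 + D²
X = 0 (X = ((1 - 1) + 0)*(-9) = (0 + 0)*(-9) = 0*(-9) = 0)
1/(s(3) + X) - 220 = 1/((-8 + 3²) + 0) - 220 = 1/((-8 + 9) + 0) - 220 = 1/(1 + 0) - 220 = 1/1 - 220 = 1 - 220 = -219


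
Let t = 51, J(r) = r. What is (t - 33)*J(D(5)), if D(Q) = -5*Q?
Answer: -450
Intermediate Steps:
(t - 33)*J(D(5)) = (51 - 33)*(-5*5) = 18*(-25) = -450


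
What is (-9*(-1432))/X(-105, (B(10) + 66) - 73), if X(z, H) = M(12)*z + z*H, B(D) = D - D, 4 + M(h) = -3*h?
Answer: 4296/1645 ≈ 2.6115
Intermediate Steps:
M(h) = -4 - 3*h
B(D) = 0
X(z, H) = -40*z + H*z (X(z, H) = (-4 - 3*12)*z + z*H = (-4 - 36)*z + H*z = -40*z + H*z)
(-9*(-1432))/X(-105, (B(10) + 66) - 73) = (-9*(-1432))/((-105*(-40 + ((0 + 66) - 73)))) = 12888/((-105*(-40 + (66 - 73)))) = 12888/((-105*(-40 - 7))) = 12888/((-105*(-47))) = 12888/4935 = 12888*(1/4935) = 4296/1645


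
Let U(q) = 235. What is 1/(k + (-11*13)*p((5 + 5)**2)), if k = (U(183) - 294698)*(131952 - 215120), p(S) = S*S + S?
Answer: 1/24488454484 ≈ 4.0836e-11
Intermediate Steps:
p(S) = S + S**2 (p(S) = S**2 + S = S + S**2)
k = 24489898784 (k = (235 - 294698)*(131952 - 215120) = -294463*(-83168) = 24489898784)
1/(k + (-11*13)*p((5 + 5)**2)) = 1/(24489898784 + (-11*13)*((5 + 5)**2*(1 + (5 + 5)**2))) = 1/(24489898784 - 143*10**2*(1 + 10**2)) = 1/(24489898784 - 14300*(1 + 100)) = 1/(24489898784 - 14300*101) = 1/(24489898784 - 143*10100) = 1/(24489898784 - 1444300) = 1/24488454484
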